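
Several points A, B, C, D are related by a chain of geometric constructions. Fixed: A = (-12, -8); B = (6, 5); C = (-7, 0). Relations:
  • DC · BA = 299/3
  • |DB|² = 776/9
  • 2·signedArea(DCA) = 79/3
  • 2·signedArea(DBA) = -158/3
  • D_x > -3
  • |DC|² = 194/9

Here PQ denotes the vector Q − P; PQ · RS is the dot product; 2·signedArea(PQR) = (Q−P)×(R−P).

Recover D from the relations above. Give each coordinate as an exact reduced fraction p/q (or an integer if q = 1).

1. D_x = -8/3  [2·signedArea(DCA) = 79/3 ∩ 2·signedArea(DBA) = -158/3]
2. D_y = 5/3  [2·signedArea(DCA) = 79/3 ∩ 2·signedArea(DBA) = -158/3]
   → D = (-8/3, 5/3)

D = (-8/3, 5/3)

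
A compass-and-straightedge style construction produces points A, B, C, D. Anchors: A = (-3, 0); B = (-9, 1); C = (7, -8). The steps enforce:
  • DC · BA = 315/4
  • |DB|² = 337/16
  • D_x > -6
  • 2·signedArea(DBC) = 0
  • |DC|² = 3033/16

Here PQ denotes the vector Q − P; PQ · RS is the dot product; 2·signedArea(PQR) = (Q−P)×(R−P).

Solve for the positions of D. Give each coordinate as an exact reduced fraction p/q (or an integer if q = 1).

1. D_x = -5  [2·signedArea(DBC) = 0 ∩ DC · BA = 315/4]
2. D_y = -5/4  [2·signedArea(DBC) = 0 ∩ DC · BA = 315/4]
   → D = (-5, -5/4)

D = (-5, -5/4)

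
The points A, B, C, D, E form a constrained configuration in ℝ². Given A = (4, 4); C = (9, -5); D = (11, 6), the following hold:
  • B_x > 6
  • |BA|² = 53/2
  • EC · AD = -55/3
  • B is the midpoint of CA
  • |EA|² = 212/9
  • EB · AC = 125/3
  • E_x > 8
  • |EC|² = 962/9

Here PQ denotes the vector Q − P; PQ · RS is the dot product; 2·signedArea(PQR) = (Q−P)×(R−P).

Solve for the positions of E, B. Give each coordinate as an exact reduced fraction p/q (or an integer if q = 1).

1. E_x = 26/3  [line -7·x + -2·y + 214/3 = 0 ∩ |EA|² = 212/9]
2. E_y = 16/3  [line -7·x + -2·y + 214/3 = 0 ∩ |EA|² = 212/9]
   → E = (26/3, 16/3)
3. B_x = 13/2  [B is the midpoint of CA]
4. B_y = -1/2  [B is the midpoint of CA]
   → B = (13/2, -1/2)

B = (13/2, -1/2)
E = (26/3, 16/3)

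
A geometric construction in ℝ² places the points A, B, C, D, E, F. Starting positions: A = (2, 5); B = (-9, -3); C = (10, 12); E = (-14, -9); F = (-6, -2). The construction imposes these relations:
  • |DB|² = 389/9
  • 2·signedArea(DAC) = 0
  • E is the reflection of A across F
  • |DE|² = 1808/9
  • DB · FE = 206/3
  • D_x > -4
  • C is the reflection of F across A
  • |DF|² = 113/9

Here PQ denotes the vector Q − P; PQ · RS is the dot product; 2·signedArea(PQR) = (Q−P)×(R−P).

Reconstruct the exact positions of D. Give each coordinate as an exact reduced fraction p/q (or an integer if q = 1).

D = (-10/3, 1/3)

1. D_x = -10/3  [2·signedArea(DAC) = 0 ∩ DB · FE = 206/3]
2. D_y = 1/3  [2·signedArea(DAC) = 0 ∩ DB · FE = 206/3]
   → D = (-10/3, 1/3)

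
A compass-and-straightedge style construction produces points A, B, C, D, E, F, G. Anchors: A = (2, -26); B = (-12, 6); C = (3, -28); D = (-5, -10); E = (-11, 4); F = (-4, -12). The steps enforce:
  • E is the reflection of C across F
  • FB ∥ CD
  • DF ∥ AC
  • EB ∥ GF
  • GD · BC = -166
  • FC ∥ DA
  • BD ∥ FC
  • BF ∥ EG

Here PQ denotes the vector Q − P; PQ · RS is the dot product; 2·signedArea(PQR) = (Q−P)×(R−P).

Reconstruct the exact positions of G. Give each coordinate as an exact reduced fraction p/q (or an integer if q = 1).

1. G_x = -3  [EB ∥ GF ∩ BF ∥ EG]
2. G_y = -14  [EB ∥ GF ∩ BF ∥ EG]
   → G = (-3, -14)

G = (-3, -14)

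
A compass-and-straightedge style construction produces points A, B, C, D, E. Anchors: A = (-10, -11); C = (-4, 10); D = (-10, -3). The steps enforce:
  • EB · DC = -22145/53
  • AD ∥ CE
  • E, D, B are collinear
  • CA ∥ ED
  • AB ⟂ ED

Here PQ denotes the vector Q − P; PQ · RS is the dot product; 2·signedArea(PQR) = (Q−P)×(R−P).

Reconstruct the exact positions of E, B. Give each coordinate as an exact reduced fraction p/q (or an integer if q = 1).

1. E_x = -4  [CA ∥ ED ∩ AD ∥ CE]
2. E_y = 18  [CA ∥ ED ∩ AD ∥ CE]
   → E = (-4, 18)
3. B_x = -642/53  [E, D, B are collinear ∩ AB ⟂ ED]
4. B_y = -551/53  [E, D, B are collinear ∩ AB ⟂ ED]
   → B = (-642/53, -551/53)

B = (-642/53, -551/53)
E = (-4, 18)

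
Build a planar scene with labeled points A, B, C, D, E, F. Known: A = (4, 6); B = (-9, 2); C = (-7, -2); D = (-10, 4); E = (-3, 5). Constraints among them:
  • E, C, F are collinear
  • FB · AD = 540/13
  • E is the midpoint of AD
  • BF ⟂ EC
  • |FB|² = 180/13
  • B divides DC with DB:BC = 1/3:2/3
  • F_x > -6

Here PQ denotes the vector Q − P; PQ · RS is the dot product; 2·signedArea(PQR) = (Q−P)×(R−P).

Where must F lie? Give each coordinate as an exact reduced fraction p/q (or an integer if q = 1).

1. F_x = -75/13  [E, C, F are collinear ∩ BF ⟂ EC]
2. F_y = 2/13  [E, C, F are collinear ∩ BF ⟂ EC]
   → F = (-75/13, 2/13)

F = (-75/13, 2/13)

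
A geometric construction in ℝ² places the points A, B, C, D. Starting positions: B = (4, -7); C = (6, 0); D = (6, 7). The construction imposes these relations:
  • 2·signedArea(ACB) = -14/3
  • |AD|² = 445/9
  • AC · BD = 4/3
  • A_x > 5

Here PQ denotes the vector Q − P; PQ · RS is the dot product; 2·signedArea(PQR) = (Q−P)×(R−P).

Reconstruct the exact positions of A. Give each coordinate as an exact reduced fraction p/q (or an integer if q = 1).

1. A_x = 16/3  [2·signedArea(ACB) = -14/3 ∩ AC · BD = 4/3]
2. A_y = 0  [2·signedArea(ACB) = -14/3 ∩ AC · BD = 4/3]
   → A = (16/3, 0)

A = (16/3, 0)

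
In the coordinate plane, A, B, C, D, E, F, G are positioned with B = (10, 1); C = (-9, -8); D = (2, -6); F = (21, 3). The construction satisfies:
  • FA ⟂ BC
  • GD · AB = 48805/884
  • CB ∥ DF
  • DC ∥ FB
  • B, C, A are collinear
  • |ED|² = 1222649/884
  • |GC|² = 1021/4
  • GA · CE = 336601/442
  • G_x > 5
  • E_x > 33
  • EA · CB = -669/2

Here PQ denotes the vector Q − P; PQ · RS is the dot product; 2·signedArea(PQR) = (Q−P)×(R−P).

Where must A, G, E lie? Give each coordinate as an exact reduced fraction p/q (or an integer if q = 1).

A = (8733/442, 2485/442)
E = (7407/221, 6075/442)
G = (6, -5/2)

1. A_x = 8733/442  [B, C, A are collinear ∩ FA ⟂ BC]
2. A_y = 2485/442  [B, C, A are collinear ∩ FA ⟂ BC]
   → A = (8733/442, 2485/442)
3. G_x = 6  [line 4313/442·x + 2043/442·y + -41541/884 = 0 ∩ |GC|² = 1021/4]
4. G_y = -5/2  [line 4313/442·x + 2043/442·y + -41541/884 = 0 ∩ |GC|² = 1021/4]
   → G = (6, -5/2)
5. E_x = 7407/221  [EA · CB = -669/2 ∩ GA · CE = 336601/442]
6. E_y = 6075/442  [EA · CB = -669/2 ∩ GA · CE = 336601/442]
   → E = (7407/221, 6075/442)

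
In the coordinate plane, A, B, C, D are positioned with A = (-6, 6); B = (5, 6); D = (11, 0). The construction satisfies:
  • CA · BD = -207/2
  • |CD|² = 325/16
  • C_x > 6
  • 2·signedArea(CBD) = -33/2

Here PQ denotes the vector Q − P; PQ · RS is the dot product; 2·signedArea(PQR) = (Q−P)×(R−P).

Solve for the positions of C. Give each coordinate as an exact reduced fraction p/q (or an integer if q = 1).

C = (27/4, 3/2)

1. C_x = 27/4  [CA · BD = -207/2 ∩ 2·signedArea(CBD) = -33/2]
2. C_y = 3/2  [CA · BD = -207/2 ∩ 2·signedArea(CBD) = -33/2]
   → C = (27/4, 3/2)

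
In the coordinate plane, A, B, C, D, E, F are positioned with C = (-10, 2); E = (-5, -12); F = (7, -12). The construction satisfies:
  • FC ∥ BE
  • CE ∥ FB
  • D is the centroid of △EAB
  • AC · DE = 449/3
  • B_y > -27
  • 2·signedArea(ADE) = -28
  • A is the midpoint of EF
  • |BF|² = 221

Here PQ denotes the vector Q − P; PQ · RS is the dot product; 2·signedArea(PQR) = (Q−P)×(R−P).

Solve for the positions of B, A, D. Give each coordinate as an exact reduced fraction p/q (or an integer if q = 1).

1. B_x = 12  [FC ∥ BE ∩ CE ∥ FB]
2. B_y = -26  [FC ∥ BE ∩ CE ∥ FB]
   → B = (12, -26)
3. A_x = 1  [A is the midpoint of EF]
4. A_y = -12  [A is the midpoint of EF]
   → A = (1, -12)
5. D_x = 8/3  [D is the centroid of △EAB]
6. D_y = -50/3  [D is the centroid of △EAB]
   → D = (8/3, -50/3)

A = (1, -12)
B = (12, -26)
D = (8/3, -50/3)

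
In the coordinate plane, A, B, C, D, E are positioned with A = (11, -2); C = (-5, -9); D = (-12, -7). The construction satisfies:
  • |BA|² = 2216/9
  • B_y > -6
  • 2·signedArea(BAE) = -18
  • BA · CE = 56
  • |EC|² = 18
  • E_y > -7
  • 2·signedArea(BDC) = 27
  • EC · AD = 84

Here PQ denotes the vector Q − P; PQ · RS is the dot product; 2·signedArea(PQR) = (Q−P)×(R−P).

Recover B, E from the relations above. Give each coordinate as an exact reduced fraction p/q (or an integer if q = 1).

1. B_x = -13/3  [line 2·x + 7·y + 46 = 0 ∩ |BA|² = 2216/9]
2. B_y = -16/3  [line 2·x + 7·y + 46 = 0 ∩ |BA|² = 2216/9]
   → B = (-13/3, -16/3)
3. E_x = -2  [EC · AD = 84 ∩ 2·signedArea(BAE) = -18]
4. E_y = -6  [EC · AD = 84 ∩ 2·signedArea(BAE) = -18]
   → E = (-2, -6)

B = (-13/3, -16/3)
E = (-2, -6)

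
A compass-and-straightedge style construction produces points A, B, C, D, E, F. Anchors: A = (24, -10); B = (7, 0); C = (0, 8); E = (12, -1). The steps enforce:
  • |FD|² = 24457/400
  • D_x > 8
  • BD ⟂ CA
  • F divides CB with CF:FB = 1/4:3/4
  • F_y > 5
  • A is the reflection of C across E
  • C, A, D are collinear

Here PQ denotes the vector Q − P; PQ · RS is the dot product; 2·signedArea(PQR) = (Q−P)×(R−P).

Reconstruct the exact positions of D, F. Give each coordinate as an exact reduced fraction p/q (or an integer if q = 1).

1. D_x = 208/25  [C, A, D are collinear ∩ BD ⟂ CA]
2. D_y = 44/25  [C, A, D are collinear ∩ BD ⟂ CA]
   → D = (208/25, 44/25)
3. F_x = 7/4  [F divides CB with CF:FB = 1/4:3/4]
4. F_y = 6  [F divides CB with CF:FB = 1/4:3/4]
   → F = (7/4, 6)

D = (208/25, 44/25)
F = (7/4, 6)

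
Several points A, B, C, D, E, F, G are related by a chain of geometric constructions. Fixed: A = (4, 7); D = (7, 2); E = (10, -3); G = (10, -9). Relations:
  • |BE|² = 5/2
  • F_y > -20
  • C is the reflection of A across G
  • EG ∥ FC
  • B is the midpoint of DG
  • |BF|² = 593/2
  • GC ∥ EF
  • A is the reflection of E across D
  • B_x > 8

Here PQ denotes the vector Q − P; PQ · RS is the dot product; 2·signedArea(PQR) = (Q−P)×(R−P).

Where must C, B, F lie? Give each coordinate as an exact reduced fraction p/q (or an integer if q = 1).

B = (17/2, -7/2)
C = (16, -25)
F = (16, -19)

1. C_x = 16  [C is the reflection of A across G]
2. C_y = -25  [C is the reflection of A across G]
   → C = (16, -25)
3. B_x = 17/2  [B is the midpoint of DG]
4. B_y = -7/2  [B is the midpoint of DG]
   → B = (17/2, -7/2)
5. F_x = 16  [EG ∥ FC ∩ GC ∥ EF]
6. F_y = -19  [EG ∥ FC ∩ GC ∥ EF]
   → F = (16, -19)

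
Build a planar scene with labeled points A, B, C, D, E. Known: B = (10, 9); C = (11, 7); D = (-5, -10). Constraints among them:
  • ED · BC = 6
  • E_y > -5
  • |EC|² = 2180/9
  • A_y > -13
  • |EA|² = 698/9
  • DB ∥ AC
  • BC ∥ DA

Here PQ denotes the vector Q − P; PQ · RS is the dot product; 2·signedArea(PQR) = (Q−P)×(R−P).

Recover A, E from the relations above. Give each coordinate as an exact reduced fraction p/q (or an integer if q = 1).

A = (-4, -12)
E = (1/3, -13/3)

1. A_x = -4  [DB ∥ AC ∩ BC ∥ DA]
2. A_y = -12  [DB ∥ AC ∩ BC ∥ DA]
   → A = (-4, -12)
3. E_x = 1/3  [line -1·x + 2·y + 9 = 0 ∩ |EA|² = 698/9]
4. E_y = -13/3  [line -1·x + 2·y + 9 = 0 ∩ |EA|² = 698/9]
   → E = (1/3, -13/3)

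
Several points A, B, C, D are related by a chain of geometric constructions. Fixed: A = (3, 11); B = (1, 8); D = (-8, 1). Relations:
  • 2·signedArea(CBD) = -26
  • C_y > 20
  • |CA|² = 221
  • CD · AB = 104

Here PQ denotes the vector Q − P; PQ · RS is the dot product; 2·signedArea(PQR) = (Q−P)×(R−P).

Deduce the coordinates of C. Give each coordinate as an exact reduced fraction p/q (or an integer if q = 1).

1. C_x = 14  [2·signedArea(CBD) = -26 ∩ CD · AB = 104]
2. C_y = 21  [2·signedArea(CBD) = -26 ∩ CD · AB = 104]
   → C = (14, 21)

C = (14, 21)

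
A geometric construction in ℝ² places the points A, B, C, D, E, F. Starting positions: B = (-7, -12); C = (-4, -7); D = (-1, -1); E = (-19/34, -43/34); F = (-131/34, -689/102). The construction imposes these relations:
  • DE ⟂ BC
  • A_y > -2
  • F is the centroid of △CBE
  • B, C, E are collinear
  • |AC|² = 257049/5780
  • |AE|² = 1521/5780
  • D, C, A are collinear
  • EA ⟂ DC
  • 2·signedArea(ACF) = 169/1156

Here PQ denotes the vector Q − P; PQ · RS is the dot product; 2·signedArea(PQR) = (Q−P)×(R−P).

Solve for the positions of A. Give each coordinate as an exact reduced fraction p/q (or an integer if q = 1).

1. A_x = -173/170  [D, C, A are collinear ∩ EA ⟂ DC]
2. A_y = -88/85  [D, C, A are collinear ∩ EA ⟂ DC]
   → A = (-173/170, -88/85)

A = (-173/170, -88/85)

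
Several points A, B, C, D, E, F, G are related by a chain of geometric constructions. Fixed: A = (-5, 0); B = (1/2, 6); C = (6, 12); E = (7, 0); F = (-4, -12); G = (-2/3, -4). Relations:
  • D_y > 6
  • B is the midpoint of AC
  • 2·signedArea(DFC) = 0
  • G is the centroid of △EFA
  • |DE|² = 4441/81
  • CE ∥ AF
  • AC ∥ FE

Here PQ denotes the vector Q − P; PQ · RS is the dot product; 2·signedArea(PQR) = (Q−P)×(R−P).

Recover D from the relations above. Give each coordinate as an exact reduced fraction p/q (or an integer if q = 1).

D = (34/9, 20/3)

1. D_x = 34/9  [line -24·x + 10·y + 24 = 0 ∩ |DE|² = 4441/81]
2. D_y = 20/3  [line -24·x + 10·y + 24 = 0 ∩ |DE|² = 4441/81]
   → D = (34/9, 20/3)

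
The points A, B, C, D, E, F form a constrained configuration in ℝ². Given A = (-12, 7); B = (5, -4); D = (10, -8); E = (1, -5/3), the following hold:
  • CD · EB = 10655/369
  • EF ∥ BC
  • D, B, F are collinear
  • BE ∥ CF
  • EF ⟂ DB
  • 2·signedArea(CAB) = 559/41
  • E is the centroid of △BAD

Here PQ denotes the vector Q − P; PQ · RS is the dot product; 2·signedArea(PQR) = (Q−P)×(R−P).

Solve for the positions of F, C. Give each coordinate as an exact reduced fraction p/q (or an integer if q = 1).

C = (667/123, -427/123)
F = (175/123, -140/123)

1. F_x = 175/123  [D, B, F are collinear ∩ EF ⟂ DB]
2. F_y = -140/123  [D, B, F are collinear ∩ EF ⟂ DB]
   → F = (175/123, -140/123)
3. C_x = 667/123  [BE ∥ CF ∩ EF ∥ BC]
4. C_y = -427/123  [BE ∥ CF ∩ EF ∥ BC]
   → C = (667/123, -427/123)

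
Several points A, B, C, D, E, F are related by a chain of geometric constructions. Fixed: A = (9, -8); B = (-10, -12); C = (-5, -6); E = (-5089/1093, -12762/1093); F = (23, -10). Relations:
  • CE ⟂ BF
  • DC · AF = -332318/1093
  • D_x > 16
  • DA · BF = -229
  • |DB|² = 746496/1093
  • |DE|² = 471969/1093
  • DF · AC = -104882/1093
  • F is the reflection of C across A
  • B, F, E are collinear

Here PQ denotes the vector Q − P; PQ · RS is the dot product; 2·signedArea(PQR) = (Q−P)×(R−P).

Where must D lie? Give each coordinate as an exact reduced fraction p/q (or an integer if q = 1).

1. D_x = 17582/1093  [DF · AC = -104882/1093 ∩ DA · BF = -229]
2. D_y = -11388/1093  [DF · AC = -104882/1093 ∩ DA · BF = -229]
   → D = (17582/1093, -11388/1093)

D = (17582/1093, -11388/1093)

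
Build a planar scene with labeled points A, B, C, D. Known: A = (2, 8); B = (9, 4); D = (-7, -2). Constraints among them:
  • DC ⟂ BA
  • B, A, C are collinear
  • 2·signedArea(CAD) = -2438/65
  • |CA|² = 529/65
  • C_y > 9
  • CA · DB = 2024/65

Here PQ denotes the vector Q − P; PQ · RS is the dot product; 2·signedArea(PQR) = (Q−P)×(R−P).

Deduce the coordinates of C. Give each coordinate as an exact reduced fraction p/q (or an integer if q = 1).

1. C_x = -31/65  [B, A, C are collinear ∩ DC ⟂ BA]
2. C_y = 612/65  [B, A, C are collinear ∩ DC ⟂ BA]
   → C = (-31/65, 612/65)

C = (-31/65, 612/65)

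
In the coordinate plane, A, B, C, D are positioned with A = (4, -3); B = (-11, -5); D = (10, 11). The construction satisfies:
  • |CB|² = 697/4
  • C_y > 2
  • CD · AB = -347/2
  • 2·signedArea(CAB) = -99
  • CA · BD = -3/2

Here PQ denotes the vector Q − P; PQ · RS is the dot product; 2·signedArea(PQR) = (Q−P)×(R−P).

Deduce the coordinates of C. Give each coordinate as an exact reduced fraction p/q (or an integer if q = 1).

C = (-1/2, 3)

1. C_x = -1/2  [2·signedArea(CAB) = -99 ∩ CA · BD = -3/2]
2. C_y = 3  [2·signedArea(CAB) = -99 ∩ CA · BD = -3/2]
   → C = (-1/2, 3)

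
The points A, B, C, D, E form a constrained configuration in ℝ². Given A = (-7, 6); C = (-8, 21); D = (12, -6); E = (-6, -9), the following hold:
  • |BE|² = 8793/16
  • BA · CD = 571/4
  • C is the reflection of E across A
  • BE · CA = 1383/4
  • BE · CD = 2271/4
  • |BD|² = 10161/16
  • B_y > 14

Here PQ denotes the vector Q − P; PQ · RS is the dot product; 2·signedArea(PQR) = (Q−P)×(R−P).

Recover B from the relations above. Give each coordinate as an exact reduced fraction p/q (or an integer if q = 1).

B = (-3, 57/4)

1. B_x = -3  [BE · CA = 1383/4 ∩ BA · CD = 571/4]
2. B_y = 57/4  [BE · CA = 1383/4 ∩ BA · CD = 571/4]
   → B = (-3, 57/4)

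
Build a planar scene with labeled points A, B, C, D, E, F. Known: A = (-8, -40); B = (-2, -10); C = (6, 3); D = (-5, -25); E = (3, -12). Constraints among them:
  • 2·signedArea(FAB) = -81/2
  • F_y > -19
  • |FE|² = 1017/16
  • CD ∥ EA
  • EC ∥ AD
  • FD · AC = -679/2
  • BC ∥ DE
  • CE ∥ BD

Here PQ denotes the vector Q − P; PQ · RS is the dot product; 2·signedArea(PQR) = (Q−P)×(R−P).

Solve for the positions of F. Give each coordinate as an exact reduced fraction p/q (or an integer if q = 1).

1. F_x = -9/4  [FD · AC = -679/2 ∩ 2·signedArea(FAB) = -81/2]
2. F_y = -18  [FD · AC = -679/2 ∩ 2·signedArea(FAB) = -81/2]
   → F = (-9/4, -18)

F = (-9/4, -18)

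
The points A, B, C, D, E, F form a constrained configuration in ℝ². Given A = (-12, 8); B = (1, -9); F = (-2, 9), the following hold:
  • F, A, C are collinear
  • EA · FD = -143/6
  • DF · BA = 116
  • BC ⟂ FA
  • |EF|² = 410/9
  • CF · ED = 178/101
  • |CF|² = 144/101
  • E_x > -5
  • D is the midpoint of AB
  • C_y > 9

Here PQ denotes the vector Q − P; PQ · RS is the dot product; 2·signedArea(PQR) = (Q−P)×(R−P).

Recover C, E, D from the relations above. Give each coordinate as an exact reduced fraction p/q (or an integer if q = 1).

1. C_x = -82/101  [F, A, C are collinear ∩ BC ⟂ FA]
2. C_y = 921/101  [F, A, C are collinear ∩ BC ⟂ FA]
   → C = (-82/101, 921/101)
3. D_x = -11/2  [D is the midpoint of AB]
4. D_y = -1/2  [D is the midpoint of AB]
   → D = (-11/2, -1/2)
5. E_x = -13/3  [EA · FD = -143/6 ∩ CF · ED = 178/101]
6. E_y = 8/3  [EA · FD = -143/6 ∩ CF · ED = 178/101]
   → E = (-13/3, 8/3)

C = (-82/101, 921/101)
D = (-11/2, -1/2)
E = (-13/3, 8/3)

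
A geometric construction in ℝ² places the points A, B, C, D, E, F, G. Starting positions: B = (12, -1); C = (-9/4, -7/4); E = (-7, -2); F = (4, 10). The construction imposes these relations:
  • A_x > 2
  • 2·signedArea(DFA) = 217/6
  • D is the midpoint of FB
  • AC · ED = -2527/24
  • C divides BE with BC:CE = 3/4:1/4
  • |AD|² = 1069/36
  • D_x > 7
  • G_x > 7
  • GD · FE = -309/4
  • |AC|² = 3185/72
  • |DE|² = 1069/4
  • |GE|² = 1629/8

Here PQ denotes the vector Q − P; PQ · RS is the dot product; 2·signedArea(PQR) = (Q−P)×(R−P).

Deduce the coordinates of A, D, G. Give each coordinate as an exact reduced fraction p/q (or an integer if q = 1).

A = (3, 7/3)
D = (8, 9/2)
G = (29/4, -5/4)

1. D_x = 8  [D is the midpoint of FB]
2. D_y = 9/2  [D is the midpoint of FB]
   → D = (8, 9/2)
3. G_x = 29/4  [line 11·x + 12·y + -259/4 = 0 ∩ |GE|² = 1629/8]
4. G_y = -5/4  [line 11·x + 12·y + -259/4 = 0 ∩ |GE|² = 1629/8]
   → G = (29/4, -5/4)
5. A_x = 3  [AC · ED = -2527/24 ∩ 2·signedArea(DFA) = 217/6]
6. A_y = 7/3  [AC · ED = -2527/24 ∩ 2·signedArea(DFA) = 217/6]
   → A = (3, 7/3)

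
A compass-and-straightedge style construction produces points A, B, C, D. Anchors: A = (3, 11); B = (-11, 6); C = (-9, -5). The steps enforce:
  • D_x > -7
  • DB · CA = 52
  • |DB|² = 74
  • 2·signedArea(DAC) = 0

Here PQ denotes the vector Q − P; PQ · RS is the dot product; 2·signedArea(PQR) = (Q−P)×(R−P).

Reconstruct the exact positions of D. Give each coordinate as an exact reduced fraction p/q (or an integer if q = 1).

1. D_x = -6  [2·signedArea(DAC) = 0 ∩ DB · CA = 52]
2. D_y = -1  [2·signedArea(DAC) = 0 ∩ DB · CA = 52]
   → D = (-6, -1)

D = (-6, -1)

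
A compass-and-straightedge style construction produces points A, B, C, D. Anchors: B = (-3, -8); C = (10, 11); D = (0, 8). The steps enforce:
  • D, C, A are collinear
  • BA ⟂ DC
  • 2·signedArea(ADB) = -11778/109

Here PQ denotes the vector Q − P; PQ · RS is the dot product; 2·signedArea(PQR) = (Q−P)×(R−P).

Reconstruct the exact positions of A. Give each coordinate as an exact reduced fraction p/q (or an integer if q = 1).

A = (-780/109, 638/109)

1. A_x = -780/109  [D, C, A are collinear ∩ BA ⟂ DC]
2. A_y = 638/109  [D, C, A are collinear ∩ BA ⟂ DC]
   → A = (-780/109, 638/109)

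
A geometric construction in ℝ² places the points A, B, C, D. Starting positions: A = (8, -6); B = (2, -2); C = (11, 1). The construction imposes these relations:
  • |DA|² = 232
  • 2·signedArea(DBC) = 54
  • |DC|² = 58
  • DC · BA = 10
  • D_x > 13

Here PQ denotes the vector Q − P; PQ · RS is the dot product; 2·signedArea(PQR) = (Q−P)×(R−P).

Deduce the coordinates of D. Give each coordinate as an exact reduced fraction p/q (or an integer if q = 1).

1. D_x = 14  [2·signedArea(DBC) = 54 ∩ DC · BA = 10]
2. D_y = 8  [2·signedArea(DBC) = 54 ∩ DC · BA = 10]
   → D = (14, 8)

D = (14, 8)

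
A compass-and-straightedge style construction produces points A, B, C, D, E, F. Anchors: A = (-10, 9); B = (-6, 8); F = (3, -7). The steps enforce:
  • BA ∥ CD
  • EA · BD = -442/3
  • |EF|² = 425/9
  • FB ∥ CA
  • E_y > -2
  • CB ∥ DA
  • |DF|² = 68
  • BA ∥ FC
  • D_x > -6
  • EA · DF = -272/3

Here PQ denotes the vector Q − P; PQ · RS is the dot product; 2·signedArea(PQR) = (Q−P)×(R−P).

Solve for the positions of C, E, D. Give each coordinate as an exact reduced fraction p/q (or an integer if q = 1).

1. C_x = -1  [FB ∥ CA ∩ BA ∥ FC]
2. C_y = -6  [FB ∥ CA ∩ BA ∥ FC]
   → C = (-1, -6)
3. D_x = -5  [CB ∥ DA ∩ BA ∥ CD]
4. D_y = -5  [CB ∥ DA ∩ BA ∥ CD]
   → D = (-5, -5)
5. E_x = -4/3  [EA · BD = -442/3 ∩ EA · DF = -272/3]
6. E_y = -5/3  [EA · BD = -442/3 ∩ EA · DF = -272/3]
   → E = (-4/3, -5/3)

C = (-1, -6)
D = (-5, -5)
E = (-4/3, -5/3)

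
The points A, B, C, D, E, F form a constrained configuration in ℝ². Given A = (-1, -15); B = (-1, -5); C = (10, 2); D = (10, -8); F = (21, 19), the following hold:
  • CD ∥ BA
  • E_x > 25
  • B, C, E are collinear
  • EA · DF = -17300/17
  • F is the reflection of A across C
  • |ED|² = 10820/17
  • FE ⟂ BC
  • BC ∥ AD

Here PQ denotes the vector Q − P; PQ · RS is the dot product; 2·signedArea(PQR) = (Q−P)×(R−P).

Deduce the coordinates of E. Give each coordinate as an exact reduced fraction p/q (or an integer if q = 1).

1. E_x = 434/17  [B, C, E are collinear ∩ FE ⟂ BC]
2. E_y = 202/17  [B, C, E are collinear ∩ FE ⟂ BC]
   → E = (434/17, 202/17)

E = (434/17, 202/17)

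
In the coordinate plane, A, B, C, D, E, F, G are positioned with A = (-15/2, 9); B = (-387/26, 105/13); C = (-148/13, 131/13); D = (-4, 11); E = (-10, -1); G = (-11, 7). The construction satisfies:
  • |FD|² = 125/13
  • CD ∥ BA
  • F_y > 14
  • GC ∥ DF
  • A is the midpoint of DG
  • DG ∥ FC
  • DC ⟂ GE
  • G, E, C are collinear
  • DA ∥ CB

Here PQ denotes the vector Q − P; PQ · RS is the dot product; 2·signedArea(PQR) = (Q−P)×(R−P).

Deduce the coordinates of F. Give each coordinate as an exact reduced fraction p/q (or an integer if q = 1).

F = (-57/13, 183/13)

1. F_x = -57/13  [DG ∥ FC ∩ GC ∥ DF]
2. F_y = 183/13  [DG ∥ FC ∩ GC ∥ DF]
   → F = (-57/13, 183/13)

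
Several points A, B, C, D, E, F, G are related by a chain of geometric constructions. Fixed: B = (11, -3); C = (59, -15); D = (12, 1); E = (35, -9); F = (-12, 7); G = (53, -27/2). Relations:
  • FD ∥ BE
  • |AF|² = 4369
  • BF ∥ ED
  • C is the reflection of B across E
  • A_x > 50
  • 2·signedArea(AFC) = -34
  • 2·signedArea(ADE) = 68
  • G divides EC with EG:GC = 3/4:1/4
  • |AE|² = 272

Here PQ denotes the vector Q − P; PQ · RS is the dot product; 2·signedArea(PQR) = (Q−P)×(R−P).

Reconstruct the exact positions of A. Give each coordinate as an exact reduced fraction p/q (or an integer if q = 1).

1. A_x = 51  [2·signedArea(ADE) = 68 ∩ 2·signedArea(AFC) = -34]
2. A_y = -13  [2·signedArea(ADE) = 68 ∩ 2·signedArea(AFC) = -34]
   → A = (51, -13)

A = (51, -13)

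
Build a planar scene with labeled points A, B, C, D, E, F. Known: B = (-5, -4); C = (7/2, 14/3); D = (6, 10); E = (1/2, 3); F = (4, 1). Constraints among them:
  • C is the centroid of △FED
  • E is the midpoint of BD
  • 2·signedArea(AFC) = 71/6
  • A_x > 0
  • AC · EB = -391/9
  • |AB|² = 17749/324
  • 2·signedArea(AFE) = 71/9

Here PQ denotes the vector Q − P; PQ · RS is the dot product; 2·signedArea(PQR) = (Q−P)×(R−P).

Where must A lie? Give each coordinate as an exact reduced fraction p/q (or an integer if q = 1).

1. A_x = 5/6  [2·signedArea(AFE) = 71/9 ∩ 2·signedArea(AFC) = 71/6]
2. A_y = 5/9  [2·signedArea(AFE) = 71/9 ∩ 2·signedArea(AFC) = 71/6]
   → A = (5/6, 5/9)

A = (5/6, 5/9)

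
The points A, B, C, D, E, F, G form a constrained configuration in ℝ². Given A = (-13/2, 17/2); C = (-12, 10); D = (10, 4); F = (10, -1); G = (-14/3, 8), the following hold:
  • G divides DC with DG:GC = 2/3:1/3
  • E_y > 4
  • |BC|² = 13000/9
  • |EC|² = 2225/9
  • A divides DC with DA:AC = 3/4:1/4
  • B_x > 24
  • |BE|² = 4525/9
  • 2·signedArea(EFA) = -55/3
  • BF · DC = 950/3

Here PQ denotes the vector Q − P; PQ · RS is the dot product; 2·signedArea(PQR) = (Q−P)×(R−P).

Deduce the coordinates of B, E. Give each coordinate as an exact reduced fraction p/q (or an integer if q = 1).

B = (74/3, 0)
E = (8/3, 13/3)

1. B_x = 74/3  [line 22·x + -6·y + -1628/3 = 0 ∩ |BC|² = 13000/9]
2. B_y = 0  [line 22·x + -6·y + -1628/3 = 0 ∩ |BC|² = 13000/9]
   → B = (74/3, 0)
3. E_x = 8/3  [line -19/2·x + -33/2·y + 581/6 = 0 ∩ |BE|² = 4525/9]
4. E_y = 13/3  [line -19/2·x + -33/2·y + 581/6 = 0 ∩ |BE|² = 4525/9]
   → E = (8/3, 13/3)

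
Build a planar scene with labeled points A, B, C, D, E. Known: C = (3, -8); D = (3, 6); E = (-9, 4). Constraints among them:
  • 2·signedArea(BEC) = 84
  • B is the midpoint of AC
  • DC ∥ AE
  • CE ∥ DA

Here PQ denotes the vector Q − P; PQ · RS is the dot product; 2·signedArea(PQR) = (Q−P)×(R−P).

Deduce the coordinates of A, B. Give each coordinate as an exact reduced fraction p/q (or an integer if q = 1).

1. A_x = -9  [DC ∥ AE ∩ CE ∥ DA]
2. A_y = 18  [DC ∥ AE ∩ CE ∥ DA]
   → A = (-9, 18)
3. B_x = -3  [B is the midpoint of AC]
4. B_y = 5  [B is the midpoint of AC]
   → B = (-3, 5)

A = (-9, 18)
B = (-3, 5)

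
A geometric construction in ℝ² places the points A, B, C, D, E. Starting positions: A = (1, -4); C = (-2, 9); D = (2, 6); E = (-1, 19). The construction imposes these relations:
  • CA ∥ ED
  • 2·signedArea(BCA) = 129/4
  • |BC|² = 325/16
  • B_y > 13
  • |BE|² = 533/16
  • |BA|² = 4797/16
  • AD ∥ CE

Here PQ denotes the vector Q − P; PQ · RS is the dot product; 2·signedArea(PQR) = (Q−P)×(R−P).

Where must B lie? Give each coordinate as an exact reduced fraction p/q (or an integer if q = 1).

1. B_x = -1/2  [line 13·x + 3·y + -133/4 = 0 ∩ |BC|² = 325/16]
2. B_y = 53/4  [line 13·x + 3·y + -133/4 = 0 ∩ |BC|² = 325/16]
   → B = (-1/2, 53/4)

B = (-1/2, 53/4)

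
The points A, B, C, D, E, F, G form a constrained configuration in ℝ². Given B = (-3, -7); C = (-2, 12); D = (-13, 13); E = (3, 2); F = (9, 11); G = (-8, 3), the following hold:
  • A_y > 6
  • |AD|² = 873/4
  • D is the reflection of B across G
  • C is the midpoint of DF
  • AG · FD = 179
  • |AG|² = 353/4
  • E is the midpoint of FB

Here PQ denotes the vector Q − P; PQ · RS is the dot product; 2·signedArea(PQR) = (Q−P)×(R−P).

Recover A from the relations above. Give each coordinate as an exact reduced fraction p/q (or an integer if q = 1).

1. A_x = 1/2  [line 22·x + -2·y + 3 = 0 ∩ |AG|² = 353/4]
2. A_y = 7  [line 22·x + -2·y + 3 = 0 ∩ |AG|² = 353/4]
   → A = (1/2, 7)

A = (1/2, 7)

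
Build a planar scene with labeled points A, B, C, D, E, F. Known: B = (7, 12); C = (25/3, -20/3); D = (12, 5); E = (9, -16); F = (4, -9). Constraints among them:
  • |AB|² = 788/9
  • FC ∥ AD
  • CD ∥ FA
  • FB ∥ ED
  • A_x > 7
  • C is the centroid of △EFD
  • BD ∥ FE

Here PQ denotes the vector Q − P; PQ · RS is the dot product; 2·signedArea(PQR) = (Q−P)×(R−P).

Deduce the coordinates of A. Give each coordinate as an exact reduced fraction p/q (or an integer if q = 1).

A = (23/3, 8/3)

1. A_x = 23/3  [FC ∥ AD ∩ CD ∥ FA]
2. A_y = 8/3  [FC ∥ AD ∩ CD ∥ FA]
   → A = (23/3, 8/3)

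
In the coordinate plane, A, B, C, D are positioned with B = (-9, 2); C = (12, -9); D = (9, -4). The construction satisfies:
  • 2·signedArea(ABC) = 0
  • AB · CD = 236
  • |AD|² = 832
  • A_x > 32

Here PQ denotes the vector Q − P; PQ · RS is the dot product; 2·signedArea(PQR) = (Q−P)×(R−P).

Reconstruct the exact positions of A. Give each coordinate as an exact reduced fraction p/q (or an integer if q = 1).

1. A_x = 33  [2·signedArea(ABC) = 0 ∩ AB · CD = 236]
2. A_y = -20  [2·signedArea(ABC) = 0 ∩ AB · CD = 236]
   → A = (33, -20)

A = (33, -20)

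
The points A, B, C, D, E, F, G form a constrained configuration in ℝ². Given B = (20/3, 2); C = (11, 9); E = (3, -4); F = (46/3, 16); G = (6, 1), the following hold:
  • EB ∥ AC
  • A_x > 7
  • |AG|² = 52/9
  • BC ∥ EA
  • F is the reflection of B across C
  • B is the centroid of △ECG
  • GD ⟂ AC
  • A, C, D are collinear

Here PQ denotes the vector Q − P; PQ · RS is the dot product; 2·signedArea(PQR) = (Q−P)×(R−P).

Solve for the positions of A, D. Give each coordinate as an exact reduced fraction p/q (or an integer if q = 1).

1. A_x = 22/3  [EB ∥ AC ∩ BC ∥ EA]
2. A_y = 3  [EB ∥ AC ∩ BC ∥ EA]
   → A = (22/3, 3)
3. D_x = 2706/445  [A, C, D are collinear ∩ GD ⟂ AC]
4. D_y = 423/445  [A, C, D are collinear ∩ GD ⟂ AC]
   → D = (2706/445, 423/445)

A = (22/3, 3)
D = (2706/445, 423/445)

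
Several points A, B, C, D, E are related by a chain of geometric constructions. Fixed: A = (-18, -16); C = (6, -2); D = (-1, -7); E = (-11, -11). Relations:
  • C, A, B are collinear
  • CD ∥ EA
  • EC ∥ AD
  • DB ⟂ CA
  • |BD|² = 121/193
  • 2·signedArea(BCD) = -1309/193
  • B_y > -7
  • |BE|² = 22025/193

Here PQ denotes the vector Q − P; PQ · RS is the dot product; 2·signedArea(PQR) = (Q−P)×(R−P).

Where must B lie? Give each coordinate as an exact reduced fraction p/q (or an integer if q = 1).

B = (-270/193, -1219/193)

1. B_x = -270/193  [C, A, B are collinear ∩ DB ⟂ CA]
2. B_y = -1219/193  [C, A, B are collinear ∩ DB ⟂ CA]
   → B = (-270/193, -1219/193)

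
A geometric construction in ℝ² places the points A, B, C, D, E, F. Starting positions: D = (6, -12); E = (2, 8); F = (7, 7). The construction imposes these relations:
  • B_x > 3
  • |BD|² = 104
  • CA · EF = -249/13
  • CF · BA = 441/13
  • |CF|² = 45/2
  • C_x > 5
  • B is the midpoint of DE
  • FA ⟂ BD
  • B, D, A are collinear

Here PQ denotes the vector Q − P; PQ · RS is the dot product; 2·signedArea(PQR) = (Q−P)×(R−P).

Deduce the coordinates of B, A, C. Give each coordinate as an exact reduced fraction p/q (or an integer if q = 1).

A = (31/13, 79/13)
B = (4, -2)
C = (11/2, 5/2)

1. B_x = 4  [B is the midpoint of DE]
2. B_y = -2  [B is the midpoint of DE]
   → B = (4, -2)
3. A_x = 31/13  [B, D, A are collinear ∩ FA ⟂ BD]
4. A_y = 79/13  [B, D, A are collinear ∩ FA ⟂ BD]
   → A = (31/13, 79/13)
5. C_x = 11/2  [CA · EF = -249/13 ∩ CF · BA = 441/13]
6. C_y = 5/2  [CA · EF = -249/13 ∩ CF · BA = 441/13]
   → C = (11/2, 5/2)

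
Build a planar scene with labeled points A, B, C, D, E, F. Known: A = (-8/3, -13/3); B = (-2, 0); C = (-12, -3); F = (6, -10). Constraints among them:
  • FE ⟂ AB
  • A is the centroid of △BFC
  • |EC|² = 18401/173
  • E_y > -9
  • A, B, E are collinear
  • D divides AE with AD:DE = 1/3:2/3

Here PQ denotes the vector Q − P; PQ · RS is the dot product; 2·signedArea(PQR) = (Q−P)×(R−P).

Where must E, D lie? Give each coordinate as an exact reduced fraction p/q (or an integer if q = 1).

D = (-4490/1557, -8944/1557)
E = (-574/173, -1482/173)

1. E_x = -574/173  [A, B, E are collinear ∩ FE ⟂ AB]
2. E_y = -1482/173  [A, B, E are collinear ∩ FE ⟂ AB]
   → E = (-574/173, -1482/173)
3. D_x = -4490/1557  [D divides AE with AD:DE = 1/3:2/3]
4. D_y = -8944/1557  [D divides AE with AD:DE = 1/3:2/3]
   → D = (-4490/1557, -8944/1557)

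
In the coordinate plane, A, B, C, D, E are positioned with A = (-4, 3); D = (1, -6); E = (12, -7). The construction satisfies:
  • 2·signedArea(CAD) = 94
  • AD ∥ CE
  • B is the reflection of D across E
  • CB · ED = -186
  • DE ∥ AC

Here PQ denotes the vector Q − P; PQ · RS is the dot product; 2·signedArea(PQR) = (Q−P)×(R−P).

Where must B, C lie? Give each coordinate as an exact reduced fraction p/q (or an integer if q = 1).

B = (23, -8)
C = (7, 2)

1. B_x = 23  [B is the reflection of D across E]
2. B_y = -8  [B is the reflection of D across E]
   → B = (23, -8)
3. C_x = 7  [AD ∥ CE ∩ DE ∥ AC]
4. C_y = 2  [AD ∥ CE ∩ DE ∥ AC]
   → C = (7, 2)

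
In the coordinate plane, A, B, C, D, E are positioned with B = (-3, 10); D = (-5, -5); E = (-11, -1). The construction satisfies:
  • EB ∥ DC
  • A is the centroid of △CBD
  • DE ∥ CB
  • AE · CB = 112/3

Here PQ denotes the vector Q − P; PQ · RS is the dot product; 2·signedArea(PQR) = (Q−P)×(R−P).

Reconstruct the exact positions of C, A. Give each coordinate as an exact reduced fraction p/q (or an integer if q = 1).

A = (-5/3, 11/3)
C = (3, 6)

1. C_x = 3  [DE ∥ CB ∩ EB ∥ DC]
2. C_y = 6  [DE ∥ CB ∩ EB ∥ DC]
   → C = (3, 6)
3. A_x = -5/3  [A is the centroid of △CBD]
4. A_y = 11/3  [A is the centroid of △CBD]
   → A = (-5/3, 11/3)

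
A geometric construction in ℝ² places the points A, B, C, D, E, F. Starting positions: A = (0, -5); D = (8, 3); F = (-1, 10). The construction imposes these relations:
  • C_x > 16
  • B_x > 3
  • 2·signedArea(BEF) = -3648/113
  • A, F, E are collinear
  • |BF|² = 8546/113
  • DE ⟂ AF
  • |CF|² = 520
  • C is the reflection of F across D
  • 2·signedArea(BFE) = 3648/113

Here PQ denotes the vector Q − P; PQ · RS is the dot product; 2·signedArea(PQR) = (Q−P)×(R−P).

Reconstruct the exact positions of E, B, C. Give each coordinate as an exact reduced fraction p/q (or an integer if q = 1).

B = (424/113, 307/113)
C = (17, -4)
E = (-56/113, 275/113)

1. E_x = -56/113  [A, F, E are collinear ∩ DE ⟂ AF]
2. E_y = 275/113  [A, F, E are collinear ∩ DE ⟂ AF]
   → E = (-56/113, 275/113)
3. B_x = 424/113  [line 855/113·x + 57/113·y + -3363/113 = 0 ∩ |BF|² = 8546/113]
4. B_y = 307/113  [line 855/113·x + 57/113·y + -3363/113 = 0 ∩ |BF|² = 8546/113]
   → B = (424/113, 307/113)
5. C_x = 17  [C is the reflection of F across D]
6. C_y = -4  [C is the reflection of F across D]
   → C = (17, -4)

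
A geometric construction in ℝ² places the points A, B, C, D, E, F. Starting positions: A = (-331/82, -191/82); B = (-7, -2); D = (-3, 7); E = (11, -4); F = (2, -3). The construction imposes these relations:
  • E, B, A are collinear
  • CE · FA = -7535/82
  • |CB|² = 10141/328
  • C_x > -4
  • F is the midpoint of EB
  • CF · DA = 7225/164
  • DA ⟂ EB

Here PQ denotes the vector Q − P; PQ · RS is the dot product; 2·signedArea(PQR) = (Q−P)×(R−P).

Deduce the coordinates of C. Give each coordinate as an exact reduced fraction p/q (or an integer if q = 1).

C = (-577/164, 383/164)

1. C_x = -577/164  [CE · FA = -7535/82 ∩ CF · DA = 7225/164]
2. C_y = 383/164  [CE · FA = -7535/82 ∩ CF · DA = 7225/164]
   → C = (-577/164, 383/164)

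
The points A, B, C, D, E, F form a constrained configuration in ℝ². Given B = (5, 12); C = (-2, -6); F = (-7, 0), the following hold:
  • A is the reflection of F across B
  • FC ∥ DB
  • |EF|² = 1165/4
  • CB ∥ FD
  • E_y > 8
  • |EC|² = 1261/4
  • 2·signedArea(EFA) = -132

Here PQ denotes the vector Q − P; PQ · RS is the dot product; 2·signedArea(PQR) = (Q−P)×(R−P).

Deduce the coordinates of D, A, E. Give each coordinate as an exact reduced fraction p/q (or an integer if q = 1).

A = (17, 24)
D = (0, 18)
E = (15/2, 9)

1. D_x = 0  [FC ∥ DB ∩ CB ∥ FD]
2. D_y = 18  [FC ∥ DB ∩ CB ∥ FD]
   → D = (0, 18)
3. A_x = 17  [A is the reflection of F across B]
4. A_y = 24  [A is the reflection of F across B]
   → A = (17, 24)
5. E_x = 15/2  [line -24·x + 24·y + -36 = 0 ∩ |EF|² = 1165/4]
6. E_y = 9  [line -24·x + 24·y + -36 = 0 ∩ |EF|² = 1165/4]
   → E = (15/2, 9)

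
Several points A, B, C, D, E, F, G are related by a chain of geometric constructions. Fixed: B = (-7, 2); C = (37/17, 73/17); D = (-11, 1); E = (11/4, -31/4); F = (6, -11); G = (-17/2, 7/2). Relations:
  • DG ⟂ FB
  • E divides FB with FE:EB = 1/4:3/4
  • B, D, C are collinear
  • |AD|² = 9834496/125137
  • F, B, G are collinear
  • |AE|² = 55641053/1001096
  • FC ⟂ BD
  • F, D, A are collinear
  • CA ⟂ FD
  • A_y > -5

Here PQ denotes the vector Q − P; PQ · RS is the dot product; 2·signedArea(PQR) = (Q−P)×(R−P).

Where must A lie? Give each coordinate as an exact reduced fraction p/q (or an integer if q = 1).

A = (-1627/433, -30271/7361)

1. A_x = -1627/433  [F, D, A are collinear ∩ CA ⟂ FD]
2. A_y = -30271/7361  [F, D, A are collinear ∩ CA ⟂ FD]
   → A = (-1627/433, -30271/7361)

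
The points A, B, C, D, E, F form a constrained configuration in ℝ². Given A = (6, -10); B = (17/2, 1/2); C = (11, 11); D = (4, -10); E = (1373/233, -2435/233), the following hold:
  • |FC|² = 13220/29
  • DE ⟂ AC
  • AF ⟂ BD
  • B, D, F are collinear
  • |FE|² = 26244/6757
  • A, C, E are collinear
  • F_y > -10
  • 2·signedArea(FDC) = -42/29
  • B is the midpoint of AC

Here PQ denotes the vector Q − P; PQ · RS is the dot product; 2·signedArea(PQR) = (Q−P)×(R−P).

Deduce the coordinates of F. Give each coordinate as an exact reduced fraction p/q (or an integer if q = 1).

F = (125/29, -269/29)

1. F_x = 125/29  [B, D, F are collinear ∩ AF ⟂ BD]
2. F_y = -269/29  [B, D, F are collinear ∩ AF ⟂ BD]
   → F = (125/29, -269/29)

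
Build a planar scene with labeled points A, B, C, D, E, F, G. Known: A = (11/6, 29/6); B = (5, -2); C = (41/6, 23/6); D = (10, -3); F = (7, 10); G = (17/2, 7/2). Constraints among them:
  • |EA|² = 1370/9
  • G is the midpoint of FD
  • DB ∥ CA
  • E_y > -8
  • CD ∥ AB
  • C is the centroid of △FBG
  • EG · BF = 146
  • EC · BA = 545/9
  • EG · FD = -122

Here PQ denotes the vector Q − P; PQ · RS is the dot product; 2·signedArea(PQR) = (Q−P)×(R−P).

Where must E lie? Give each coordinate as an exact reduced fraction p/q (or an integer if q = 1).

1. E_x = 3/2  [EG · FD = -122 ∩ EC · BA = 545/9]
2. E_y = -15/2  [EG · FD = -122 ∩ EC · BA = 545/9]
   → E = (3/2, -15/2)

E = (3/2, -15/2)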